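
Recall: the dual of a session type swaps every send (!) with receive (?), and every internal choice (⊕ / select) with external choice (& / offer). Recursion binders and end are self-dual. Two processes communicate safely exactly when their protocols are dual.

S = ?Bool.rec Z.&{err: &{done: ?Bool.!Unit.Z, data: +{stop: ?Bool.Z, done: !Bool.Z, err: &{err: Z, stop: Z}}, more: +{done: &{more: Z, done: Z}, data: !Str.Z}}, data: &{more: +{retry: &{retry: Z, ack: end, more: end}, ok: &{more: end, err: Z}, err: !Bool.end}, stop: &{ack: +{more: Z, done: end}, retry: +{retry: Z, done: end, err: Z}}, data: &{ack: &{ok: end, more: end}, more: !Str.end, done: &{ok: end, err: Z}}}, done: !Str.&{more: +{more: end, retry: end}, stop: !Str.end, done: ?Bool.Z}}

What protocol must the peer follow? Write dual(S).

?Bool ↦ !Bool
  rec Z ↦ rec Z  (binder kept)
    &{err,data,done} ↦ +{err,data,done}  (&→⊕)
      [err]
        &{done,data,more} ↦ +{done,data,more}  (&→⊕)
          [done]
            ?Bool ↦ !Bool
              !Unit ↦ ?Unit
                Z self-dual
          [data]
            +{stop,done,err} ↦ &{stop,done,err}  (⊕→&)
              [stop]
                ?Bool ↦ !Bool
                  Z self-dual
              [done]
                !Bool ↦ ?Bool
                  Z self-dual
              [err]
                &{err,stop} ↦ +{err,stop}  (&→⊕)
                  [err]
                    Z self-dual
                  [stop]
                    Z self-dual
          [more]
            +{done,data} ↦ &{done,data}  (⊕→&)
              [done]
                &{more,done} ↦ +{more,done}  (&→⊕)
                  [more]
                    Z self-dual
                  [done]
                    Z self-dual
              [data]
                !Str ↦ ?Str
                  Z self-dual
      [data]
        &{more,stop,data} ↦ +{more,stop,data}  (&→⊕)
          [more]
            +{retry,ok,err} ↦ &{retry,ok,err}  (⊕→&)
              [retry]
                &{retry,ack,more} ↦ +{retry,ack,more}  (&→⊕)
                  [retry]
                    Z self-dual
                  [ack]
                    end self-dual
                  [more]
                    end self-dual
              [ok]
                &{more,err} ↦ +{more,err}  (&→⊕)
                  [more]
                    end self-dual
                  [err]
                    Z self-dual
              [err]
                !Bool ↦ ?Bool
                  end self-dual
          [stop]
            &{ack,retry} ↦ +{ack,retry}  (&→⊕)
              [ack]
                +{more,done} ↦ &{more,done}  (⊕→&)
                  [more]
                    Z self-dual
                  [done]
                    end self-dual
              [retry]
                +{retry,done,err} ↦ &{retry,done,err}  (⊕→&)
                  [retry]
                    Z self-dual
                  [done]
                    end self-dual
                  [err]
                    Z self-dual
          [data]
            &{ack,more,done} ↦ +{ack,more,done}  (&→⊕)
              [ack]
                &{ok,more} ↦ +{ok,more}  (&→⊕)
                  [ok]
                    end self-dual
                  [more]
                    end self-dual
              [more]
                !Str ↦ ?Str
                  end self-dual
              [done]
                &{ok,err} ↦ +{ok,err}  (&→⊕)
                  [ok]
                    end self-dual
                  [err]
                    Z self-dual
      [done]
        !Str ↦ ?Str
          &{more,stop,done} ↦ +{more,stop,done}  (&→⊕)
            [more]
              +{more,retry} ↦ &{more,retry}  (⊕→&)
                [more]
                  end self-dual
                [retry]
                  end self-dual
            [stop]
              !Str ↦ ?Str
                end self-dual
            [done]
              ?Bool ↦ !Bool
                Z self-dual

!Bool.rec Z.+{err: +{done: !Bool.?Unit.Z, data: &{stop: !Bool.Z, done: ?Bool.Z, err: +{err: Z, stop: Z}}, more: &{done: +{more: Z, done: Z}, data: ?Str.Z}}, data: +{more: &{retry: +{retry: Z, ack: end, more: end}, ok: +{more: end, err: Z}, err: ?Bool.end}, stop: +{ack: &{more: Z, done: end}, retry: &{retry: Z, done: end, err: Z}}, data: +{ack: +{ok: end, more: end}, more: ?Str.end, done: +{ok: end, err: Z}}}, done: ?Str.+{more: &{more: end, retry: end}, stop: ?Str.end, done: !Bool.Z}}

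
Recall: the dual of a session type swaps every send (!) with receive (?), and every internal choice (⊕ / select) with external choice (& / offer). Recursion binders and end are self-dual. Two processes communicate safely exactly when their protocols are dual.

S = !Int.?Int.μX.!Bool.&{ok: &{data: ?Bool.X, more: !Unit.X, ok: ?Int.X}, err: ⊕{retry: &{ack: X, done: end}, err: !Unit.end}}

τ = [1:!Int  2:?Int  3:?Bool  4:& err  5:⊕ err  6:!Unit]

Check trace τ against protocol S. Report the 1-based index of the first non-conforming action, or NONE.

3

step 1: !Int  ok  cont: ?Int.μX.…
step 2: ?Int  ok  cont: μX.…
step 3: got ?Bool, protocol expects !Bool  ✗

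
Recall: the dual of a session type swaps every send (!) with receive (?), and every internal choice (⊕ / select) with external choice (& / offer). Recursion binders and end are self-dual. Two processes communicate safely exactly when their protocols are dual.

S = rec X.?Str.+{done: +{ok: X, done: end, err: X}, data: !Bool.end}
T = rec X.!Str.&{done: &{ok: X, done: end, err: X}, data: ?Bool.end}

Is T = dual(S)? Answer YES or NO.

YES

rec X vs rec X  match (μ self-dual)
  ?Str vs !Str  match
    +{done,data} vs &{done,data}  match labels match
      [done]
        +{ok,done,err} vs &{ok,done,err}  match labels match
          [ok]
            X vs X  match
          [done]
            end vs end  match
          [err]
            X vs X  match
      [data]
        !Bool vs ?Bool  match
          end vs end  match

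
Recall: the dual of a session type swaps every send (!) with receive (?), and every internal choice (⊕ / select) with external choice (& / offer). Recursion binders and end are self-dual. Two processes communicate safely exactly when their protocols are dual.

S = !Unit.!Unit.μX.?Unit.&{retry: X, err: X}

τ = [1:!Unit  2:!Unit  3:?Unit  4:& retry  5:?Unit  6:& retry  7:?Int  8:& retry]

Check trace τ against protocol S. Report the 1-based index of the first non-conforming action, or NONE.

[1] !Unit  ✓  now at !Unit.μX.…
[2] !Unit  ✓  now at μX.…
[3] ?Unit  ✓  now at &{retry: μX.…, err: μX.…}
[4] & retry  ✓  now at μX.…
[5] ?Unit  ✓  now at &{retry: μX.…, err: μX.…}
[6] & retry  ✓  now at μX.…
[7] got ?Int, protocol expects ?Unit  ✗

7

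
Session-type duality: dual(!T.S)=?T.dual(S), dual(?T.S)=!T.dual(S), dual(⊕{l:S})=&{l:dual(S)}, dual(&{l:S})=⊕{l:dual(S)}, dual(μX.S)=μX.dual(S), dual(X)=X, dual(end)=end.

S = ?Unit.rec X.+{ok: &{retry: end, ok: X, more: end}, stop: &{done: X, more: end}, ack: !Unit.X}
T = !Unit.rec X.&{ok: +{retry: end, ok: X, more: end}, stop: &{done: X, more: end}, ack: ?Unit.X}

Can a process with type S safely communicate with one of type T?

NO

?Unit | !Unit  match
  rec X | rec X  match (rec unchanged)
    +{ok,stop,ack} | &{ok,stop,ack}  match same labels
      case ok:
        &{retry,ok,more} | +{retry,ok,more}  match same labels
          case retry:
            end | end  match
          case ok:
            X | X  match
          case more:
            end | end  match
      case stop:
        &{done,more} | &{done,more}  ✗ choice polarity not flipped — not dual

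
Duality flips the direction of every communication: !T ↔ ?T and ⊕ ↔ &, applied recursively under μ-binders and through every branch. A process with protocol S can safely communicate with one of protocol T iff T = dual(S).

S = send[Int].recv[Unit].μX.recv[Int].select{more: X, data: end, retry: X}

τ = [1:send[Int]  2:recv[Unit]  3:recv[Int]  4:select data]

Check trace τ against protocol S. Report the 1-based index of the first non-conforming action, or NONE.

NONE

@1 send[Int]  ok  residual = recv[Unit].μX.…
@2 recv[Unit]  ok  residual = μX.…
@3 recv[Int]  ok  residual = select{more: μX.…, data: end, retry: μX.…}
@4 select data  ok  residual = end
all 4 steps conform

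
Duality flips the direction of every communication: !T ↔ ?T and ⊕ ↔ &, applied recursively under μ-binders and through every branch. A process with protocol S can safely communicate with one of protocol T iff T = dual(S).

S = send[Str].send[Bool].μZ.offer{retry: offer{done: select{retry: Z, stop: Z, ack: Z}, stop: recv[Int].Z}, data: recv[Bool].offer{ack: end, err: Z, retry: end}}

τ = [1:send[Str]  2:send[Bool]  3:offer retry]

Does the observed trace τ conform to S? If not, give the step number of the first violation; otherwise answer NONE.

NONE

[1] send[Str]  match  now at send[Bool].μZ.…
[2] send[Bool]  match  now at μZ.…
[3] offer retry  match  now at offer{done: select{retry: μZ.…, stop: μZ.…, ack: μZ.…}, stop: recv[Int].μZ.…}
all 3 steps conform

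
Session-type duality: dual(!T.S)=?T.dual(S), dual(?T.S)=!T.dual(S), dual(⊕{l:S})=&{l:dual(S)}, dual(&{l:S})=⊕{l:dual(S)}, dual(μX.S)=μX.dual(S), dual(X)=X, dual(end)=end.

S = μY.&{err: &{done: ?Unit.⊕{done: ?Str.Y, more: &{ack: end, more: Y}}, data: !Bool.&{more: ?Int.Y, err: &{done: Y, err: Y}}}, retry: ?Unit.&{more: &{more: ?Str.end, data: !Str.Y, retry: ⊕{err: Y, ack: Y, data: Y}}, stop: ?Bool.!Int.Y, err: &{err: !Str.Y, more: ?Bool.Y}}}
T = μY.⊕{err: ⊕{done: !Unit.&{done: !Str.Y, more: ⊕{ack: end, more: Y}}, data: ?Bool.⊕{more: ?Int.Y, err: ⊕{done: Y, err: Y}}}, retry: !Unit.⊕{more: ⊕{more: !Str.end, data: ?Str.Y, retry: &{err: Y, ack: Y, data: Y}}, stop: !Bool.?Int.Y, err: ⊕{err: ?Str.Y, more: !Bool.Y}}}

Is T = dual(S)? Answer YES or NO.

μY ‖ μY  match (rec unchanged)
  &{err,retry} ‖ ⊕{err,retry}  match labels match
    case err:
      &{done,data} ‖ ⊕{done,data}  match labels match
        case done:
          ?Unit ‖ !Unit  match
            ⊕{done,more} ‖ &{done,more}  match labels match
              case done:
                ?Str ‖ !Str  match
                  Y ‖ Y  match
              case more:
                &{ack,more} ‖ ⊕{ack,more}  match labels match
                  case ack:
                    end ‖ end  match
                  case more:
                    Y ‖ Y  match
        case data:
          !Bool ‖ ?Bool  match
            &{more,err} ‖ ⊕{more,err}  match labels match
              case more:
                ?Int ‖ ?Int  ✗ same direction on both sides — not dual

NO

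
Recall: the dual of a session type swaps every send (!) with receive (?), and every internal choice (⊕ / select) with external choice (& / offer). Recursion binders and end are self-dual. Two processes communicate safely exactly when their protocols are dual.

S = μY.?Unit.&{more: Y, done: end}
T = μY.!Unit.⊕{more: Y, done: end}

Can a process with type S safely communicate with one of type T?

YES

μY | μY  ok (binder kept)
  ?Unit | !Unit  ok
    &{more,done} | ⊕{more,done}  ok label sets agree
      • more:
        Y | Y  ok
      • done:
        end | end  ok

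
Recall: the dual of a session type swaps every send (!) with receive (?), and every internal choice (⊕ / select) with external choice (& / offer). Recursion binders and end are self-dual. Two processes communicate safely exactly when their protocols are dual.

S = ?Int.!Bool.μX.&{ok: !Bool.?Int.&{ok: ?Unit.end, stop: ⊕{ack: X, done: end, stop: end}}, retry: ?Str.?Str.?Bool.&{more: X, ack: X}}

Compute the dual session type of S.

!Int.?Bool.μX.⊕{ok: ?Bool.!Int.⊕{ok: !Unit.end, stop: &{ack: X, done: end, stop: end}}, retry: !Str.!Str.!Bool.⊕{more: X, ack: X}}

?Int → !Int
  !Bool → ?Bool
    μX → μX  (μ self-dual)
      &{ok,retry} → ⊕{ok,retry}  (offer→select)
        [ok]
          !Bool → ?Bool
            ?Int → !Int
              &{ok,stop} → ⊕{ok,stop}  (offer→select)
                [ok]
                  ?Unit → !Unit
                    end self-dual
                [stop]
                  ⊕{ack,done,stop} → &{ack,done,stop}  (⊕→&)
                    [ack]
                      X self-dual
                    [done]
                      end self-dual
                    [stop]
                      end self-dual
        [retry]
          ?Str → !Str
            ?Str → !Str
              ?Bool → !Bool
                &{more,ack} → ⊕{more,ack}  (offer→select)
                  [more]
                    X self-dual
                  [ack]
                    X self-dual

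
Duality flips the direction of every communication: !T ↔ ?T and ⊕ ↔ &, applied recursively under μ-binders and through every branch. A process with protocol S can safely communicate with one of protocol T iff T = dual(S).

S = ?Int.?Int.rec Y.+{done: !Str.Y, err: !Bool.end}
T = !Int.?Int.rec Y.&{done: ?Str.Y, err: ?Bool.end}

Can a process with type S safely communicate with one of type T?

NO

?Int vs !Int  ✓
  ?Int vs ?Int  ✗ same direction on both sides — not dual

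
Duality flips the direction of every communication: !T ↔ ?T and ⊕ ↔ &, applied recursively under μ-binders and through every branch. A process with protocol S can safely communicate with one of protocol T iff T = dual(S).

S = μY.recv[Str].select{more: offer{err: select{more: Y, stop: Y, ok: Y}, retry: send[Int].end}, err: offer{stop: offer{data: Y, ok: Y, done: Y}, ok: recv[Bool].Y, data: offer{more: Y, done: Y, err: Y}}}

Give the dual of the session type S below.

μY.send[Str].offer{more: select{err: offer{more: Y, stop: Y, ok: Y}, retry: recv[Int].end}, err: select{stop: select{data: Y, ok: Y, done: Y}, ok: send[Bool].Y, data: select{more: Y, done: Y, err: Y}}}

μY ↦ μY  (rec unchanged)
  recv[Str] ↦ send[Str]
    select{more,err} ↦ offer{more,err}  (select→offer)
      [more]
        offer{err,retry} ↦ select{err,retry}  (&→⊕)
          [err]
            select{more,stop,ok} ↦ offer{more,stop,ok}  (select→offer)
              [more]
                dual(Y) = Y
              [stop]
                dual(Y) = Y
              [ok]
                dual(Y) = Y
          [retry]
            send[Int] ↦ recv[Int]
              dual(end) = end
      [err]
        offer{stop,ok,data} ↦ select{stop,ok,data}  (&→⊕)
          [stop]
            offer{data,ok,done} ↦ select{data,ok,done}  (&→⊕)
              [data]
                dual(Y) = Y
              [ok]
                dual(Y) = Y
              [done]
                dual(Y) = Y
          [ok]
            recv[Bool] ↦ send[Bool]
              dual(Y) = Y
          [data]
            offer{more,done,err} ↦ select{more,done,err}  (&→⊕)
              [more]
                dual(Y) = Y
              [done]
                dual(Y) = Y
              [err]
                dual(Y) = Y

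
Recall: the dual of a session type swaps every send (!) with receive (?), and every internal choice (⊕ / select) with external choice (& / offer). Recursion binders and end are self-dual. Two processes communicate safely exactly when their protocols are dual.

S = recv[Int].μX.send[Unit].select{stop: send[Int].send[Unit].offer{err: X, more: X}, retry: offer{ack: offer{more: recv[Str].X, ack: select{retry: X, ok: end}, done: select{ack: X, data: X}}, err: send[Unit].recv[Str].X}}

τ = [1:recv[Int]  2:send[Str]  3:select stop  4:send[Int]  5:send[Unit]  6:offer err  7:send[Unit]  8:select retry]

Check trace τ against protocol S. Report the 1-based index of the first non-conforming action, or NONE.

2

step 1: recv[Int]  match  residual = μX.…
step 2: got send[Str], protocol expects send[Unit]  ✗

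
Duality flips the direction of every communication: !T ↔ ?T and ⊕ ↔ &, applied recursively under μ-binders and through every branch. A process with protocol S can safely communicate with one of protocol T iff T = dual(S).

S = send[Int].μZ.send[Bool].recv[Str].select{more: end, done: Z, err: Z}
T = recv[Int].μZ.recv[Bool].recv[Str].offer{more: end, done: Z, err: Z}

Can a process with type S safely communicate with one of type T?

NO

send[Int] | recv[Int]  match
  μZ | μZ  match (binder kept)
    send[Bool] | recv[Bool]  match
      recv[Str] | recv[Str]  ✗ same direction on both sides — not dual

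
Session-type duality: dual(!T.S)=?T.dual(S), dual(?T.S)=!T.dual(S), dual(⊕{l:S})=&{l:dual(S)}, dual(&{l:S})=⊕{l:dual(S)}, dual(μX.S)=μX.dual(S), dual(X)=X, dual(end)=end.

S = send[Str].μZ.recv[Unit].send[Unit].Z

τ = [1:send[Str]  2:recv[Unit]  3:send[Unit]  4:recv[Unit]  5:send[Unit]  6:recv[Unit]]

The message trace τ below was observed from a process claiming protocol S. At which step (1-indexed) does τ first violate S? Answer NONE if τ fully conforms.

[1] send[Str]  match  state: μZ.…
[2] recv[Unit]  match  state: send[Unit].μZ.…
[3] send[Unit]  match  state: μZ.…
[4] recv[Unit]  match  state: send[Unit].μZ.…
[5] send[Unit]  match  state: μZ.…
[6] recv[Unit]  match  state: send[Unit].μZ.…
all 6 steps conform

NONE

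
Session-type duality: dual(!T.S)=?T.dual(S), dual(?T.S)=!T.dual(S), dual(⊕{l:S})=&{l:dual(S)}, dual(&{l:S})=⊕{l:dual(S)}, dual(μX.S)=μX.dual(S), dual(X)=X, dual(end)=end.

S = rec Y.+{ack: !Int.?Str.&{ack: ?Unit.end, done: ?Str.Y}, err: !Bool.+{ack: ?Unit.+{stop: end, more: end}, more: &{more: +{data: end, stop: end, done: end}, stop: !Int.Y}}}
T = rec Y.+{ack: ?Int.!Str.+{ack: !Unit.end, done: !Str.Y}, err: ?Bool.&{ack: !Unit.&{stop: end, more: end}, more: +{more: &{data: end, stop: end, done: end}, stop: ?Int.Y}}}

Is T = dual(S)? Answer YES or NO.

NO

rec Y ‖ rec Y  match (μ self-dual)
  +{ack,err} ‖ +{ack,err}  ✗ choice polarity not flipped — not dual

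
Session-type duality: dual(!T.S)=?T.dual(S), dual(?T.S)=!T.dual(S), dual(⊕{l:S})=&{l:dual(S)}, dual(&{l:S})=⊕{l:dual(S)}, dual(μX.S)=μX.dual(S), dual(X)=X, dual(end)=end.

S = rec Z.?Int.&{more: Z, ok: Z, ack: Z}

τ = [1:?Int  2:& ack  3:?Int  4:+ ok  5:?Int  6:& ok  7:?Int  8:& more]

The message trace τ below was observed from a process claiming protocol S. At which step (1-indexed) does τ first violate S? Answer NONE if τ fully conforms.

4

@1 ?Int  match  now at &{more: rec Z.…, ok: rec Z.…, ack: rec Z.…}
@2 & ack  match  now at rec Z.…
@3 ?Int  match  now at &{more: rec Z.…, ok: rec Z.…, ack: rec Z.…}
@4 got + ok, protocol expects & more or & ok or & ack  ✗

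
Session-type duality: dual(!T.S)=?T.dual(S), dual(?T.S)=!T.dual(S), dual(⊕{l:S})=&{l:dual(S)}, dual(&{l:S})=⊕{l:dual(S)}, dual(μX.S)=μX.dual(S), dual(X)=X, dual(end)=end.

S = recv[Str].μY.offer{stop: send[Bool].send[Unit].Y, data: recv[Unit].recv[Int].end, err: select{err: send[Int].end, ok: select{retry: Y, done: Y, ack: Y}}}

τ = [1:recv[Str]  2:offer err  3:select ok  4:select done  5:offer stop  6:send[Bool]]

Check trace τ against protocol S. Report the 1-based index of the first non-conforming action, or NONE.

NONE

@1 recv[Str]  ok  residual = μY.…
@2 offer err  ok  residual = select{err: send[Int].end, ok: select{retry: μY.…, done: μY.…, ack: μY.…}}
@3 select ok  ok  residual = select{retry: μY.…, done: μY.…, ack: μY.…}
@4 select done  ok  residual = μY.…
@5 offer stop  ok  residual = send[Bool].send[Unit].μY.…
@6 send[Bool]  ok  residual = send[Unit].μY.…
τ conforms to S (length 6)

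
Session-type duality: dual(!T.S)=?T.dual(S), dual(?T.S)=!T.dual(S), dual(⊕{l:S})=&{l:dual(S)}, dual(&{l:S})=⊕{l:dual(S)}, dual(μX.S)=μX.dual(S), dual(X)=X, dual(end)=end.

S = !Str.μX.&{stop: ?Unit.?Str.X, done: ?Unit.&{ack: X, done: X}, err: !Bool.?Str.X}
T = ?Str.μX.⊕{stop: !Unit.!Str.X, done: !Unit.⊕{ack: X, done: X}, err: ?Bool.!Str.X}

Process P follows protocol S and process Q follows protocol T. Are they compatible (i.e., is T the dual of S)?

YES

!Str vs ?Str  ✓
  μX vs μX  ✓ (μ self-dual)
    &{stop,done,err} vs ⊕{stop,done,err}  ✓ labels match
      • stop:
        ?Unit vs !Unit  ✓
          ?Str vs !Str  ✓
            X vs X  ✓
      • done:
        ?Unit vs !Unit  ✓
          &{ack,done} vs ⊕{ack,done}  ✓ labels match
            • ack:
              X vs X  ✓
            • done:
              X vs X  ✓
      • err:
        !Bool vs ?Bool  ✓
          ?Str vs !Str  ✓
            X vs X  ✓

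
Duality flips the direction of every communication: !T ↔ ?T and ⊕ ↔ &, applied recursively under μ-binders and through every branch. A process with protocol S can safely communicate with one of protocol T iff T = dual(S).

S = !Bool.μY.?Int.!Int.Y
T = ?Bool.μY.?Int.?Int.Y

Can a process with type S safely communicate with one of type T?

!Bool ‖ ?Bool  ✓
  μY ‖ μY  ✓ (binder kept)
    ?Int ‖ ?Int  ✗ same direction on both sides — not dual

NO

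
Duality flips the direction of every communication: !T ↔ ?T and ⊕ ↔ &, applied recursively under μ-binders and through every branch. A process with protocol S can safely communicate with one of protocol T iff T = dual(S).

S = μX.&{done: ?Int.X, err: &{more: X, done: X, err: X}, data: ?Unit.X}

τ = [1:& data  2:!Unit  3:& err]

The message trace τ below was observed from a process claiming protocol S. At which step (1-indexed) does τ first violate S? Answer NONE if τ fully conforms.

[1] & data  ✓  cont: ?Unit.μX.…
[2] got !Unit, protocol expects ?Unit  ✗

2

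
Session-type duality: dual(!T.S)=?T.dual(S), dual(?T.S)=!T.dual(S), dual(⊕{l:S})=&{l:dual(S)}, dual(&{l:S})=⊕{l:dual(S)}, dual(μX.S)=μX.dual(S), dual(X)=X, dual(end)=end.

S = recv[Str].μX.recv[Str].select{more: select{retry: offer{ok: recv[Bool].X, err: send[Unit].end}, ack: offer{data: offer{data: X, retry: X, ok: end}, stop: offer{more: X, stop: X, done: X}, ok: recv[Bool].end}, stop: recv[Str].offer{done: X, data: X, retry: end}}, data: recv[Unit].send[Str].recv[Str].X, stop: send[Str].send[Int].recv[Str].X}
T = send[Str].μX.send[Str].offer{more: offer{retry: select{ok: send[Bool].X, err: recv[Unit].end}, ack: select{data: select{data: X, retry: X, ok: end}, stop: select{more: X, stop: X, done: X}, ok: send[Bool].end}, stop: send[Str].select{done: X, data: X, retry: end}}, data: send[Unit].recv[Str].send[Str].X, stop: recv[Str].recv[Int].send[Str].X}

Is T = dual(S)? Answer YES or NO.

YES

recv[Str] ‖ send[Str]  ok
  μX ‖ μX  ok (μ self-dual)
    recv[Str] ‖ send[Str]  ok
      select{more,data,stop} ‖ offer{more,data,stop}  ok labels match
        [more]
          select{retry,ack,stop} ‖ offer{retry,ack,stop}  ok labels match
            [retry]
              offer{ok,err} ‖ select{ok,err}  ok labels match
                [ok]
                  recv[Bool] ‖ send[Bool]  ok
                    X ‖ X  ok
                [err]
                  send[Unit] ‖ recv[Unit]  ok
                    end ‖ end  ok
            [ack]
              offer{data,stop,ok} ‖ select{data,stop,ok}  ok labels match
                [data]
                  offer{data,retry,ok} ‖ select{data,retry,ok}  ok labels match
                    [data]
                      X ‖ X  ok
                    [retry]
                      X ‖ X  ok
                    [ok]
                      end ‖ end  ok
                [stop]
                  offer{more,stop,done} ‖ select{more,stop,done}  ok labels match
                    [more]
                      X ‖ X  ok
                    [stop]
                      X ‖ X  ok
                    [done]
                      X ‖ X  ok
                [ok]
                  recv[Bool] ‖ send[Bool]  ok
                    end ‖ end  ok
            [stop]
              recv[Str] ‖ send[Str]  ok
                offer{done,data,retry} ‖ select{done,data,retry}  ok labels match
                  [done]
                    X ‖ X  ok
                  [data]
                    X ‖ X  ok
                  [retry]
                    end ‖ end  ok
        [data]
          recv[Unit] ‖ send[Unit]  ok
            send[Str] ‖ recv[Str]  ok
              recv[Str] ‖ send[Str]  ok
                X ‖ X  ok
        [stop]
          send[Str] ‖ recv[Str]  ok
            send[Int] ‖ recv[Int]  ok
              recv[Str] ‖ send[Str]  ok
                X ‖ X  ok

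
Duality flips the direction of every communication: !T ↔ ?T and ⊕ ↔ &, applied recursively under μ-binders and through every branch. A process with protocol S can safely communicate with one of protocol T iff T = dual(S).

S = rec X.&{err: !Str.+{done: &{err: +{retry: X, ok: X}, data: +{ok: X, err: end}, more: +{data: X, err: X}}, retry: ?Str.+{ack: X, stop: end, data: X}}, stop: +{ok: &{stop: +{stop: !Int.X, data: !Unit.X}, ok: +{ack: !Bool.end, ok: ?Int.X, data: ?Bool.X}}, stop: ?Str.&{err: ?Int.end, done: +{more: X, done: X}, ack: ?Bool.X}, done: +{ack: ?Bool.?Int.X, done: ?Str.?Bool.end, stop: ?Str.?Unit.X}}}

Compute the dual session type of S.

rec X.+{err: ?Str.&{done: +{err: &{retry: X, ok: X}, data: &{ok: X, err: end}, more: &{data: X, err: X}}, retry: !Str.&{ack: X, stop: end, data: X}}, stop: &{ok: +{stop: &{stop: ?Int.X, data: ?Unit.X}, ok: &{ack: ?Bool.end, ok: !Int.X, data: !Bool.X}}, stop: !Str.+{err: !Int.end, done: &{more: X, done: X}, ack: !Bool.X}, done: &{ack: !Bool.!Int.X, done: !Str.!Bool.end, stop: !Str.!Unit.X}}}

rec X → rec X  (μ self-dual)
  &{err,stop} → +{err,stop}  (&→⊕)
    [err]
      !Str → ?Str
        +{done,retry} → &{done,retry}  (⊕→&)
          [done]
            &{err,data,more} → +{err,data,more}  (&→⊕)
              [err]
                +{retry,ok} → &{retry,ok}  (⊕→&)
                  [retry]
                    dual(X) = X
                  [ok]
                    dual(X) = X
              [data]
                +{ok,err} → &{ok,err}  (⊕→&)
                  [ok]
                    dual(X) = X
                  [err]
                    dual(end) = end
              [more]
                +{data,err} → &{data,err}  (⊕→&)
                  [data]
                    dual(X) = X
                  [err]
                    dual(X) = X
          [retry]
            ?Str → !Str
              +{ack,stop,data} → &{ack,stop,data}  (⊕→&)
                [ack]
                  dual(X) = X
                [stop]
                  dual(end) = end
                [data]
                  dual(X) = X
    [stop]
      +{ok,stop,done} → &{ok,stop,done}  (⊕→&)
        [ok]
          &{stop,ok} → +{stop,ok}  (&→⊕)
            [stop]
              +{stop,data} → &{stop,data}  (⊕→&)
                [stop]
                  !Int → ?Int
                    dual(X) = X
                [data]
                  !Unit → ?Unit
                    dual(X) = X
            [ok]
              +{ack,ok,data} → &{ack,ok,data}  (⊕→&)
                [ack]
                  !Bool → ?Bool
                    dual(end) = end
                [ok]
                  ?Int → !Int
                    dual(X) = X
                [data]
                  ?Bool → !Bool
                    dual(X) = X
        [stop]
          ?Str → !Str
            &{err,done,ack} → +{err,done,ack}  (&→⊕)
              [err]
                ?Int → !Int
                  dual(end) = end
              [done]
                +{more,done} → &{more,done}  (⊕→&)
                  [more]
                    dual(X) = X
                  [done]
                    dual(X) = X
              [ack]
                ?Bool → !Bool
                  dual(X) = X
        [done]
          +{ack,done,stop} → &{ack,done,stop}  (⊕→&)
            [ack]
              ?Bool → !Bool
                ?Int → !Int
                  dual(X) = X
            [done]
              ?Str → !Str
                ?Bool → !Bool
                  dual(end) = end
            [stop]
              ?Str → !Str
                ?Unit → !Unit
                  dual(X) = X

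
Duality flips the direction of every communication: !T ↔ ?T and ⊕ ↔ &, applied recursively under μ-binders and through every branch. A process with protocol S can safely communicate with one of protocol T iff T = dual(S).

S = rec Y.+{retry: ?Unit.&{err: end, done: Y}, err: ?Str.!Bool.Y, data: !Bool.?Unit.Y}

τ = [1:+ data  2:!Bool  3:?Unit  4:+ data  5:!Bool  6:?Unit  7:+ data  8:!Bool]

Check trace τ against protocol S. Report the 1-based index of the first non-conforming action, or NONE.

NONE

@1 + data  ok  residual = !Bool.?Unit.rec Y.…
@2 !Bool  ok  residual = ?Unit.rec Y.…
@3 ?Unit  ok  residual = rec Y.…
@4 + data  ok  residual = !Bool.?Unit.rec Y.…
@5 !Bool  ok  residual = ?Unit.rec Y.…
@6 ?Unit  ok  residual = rec Y.…
@7 + data  ok  residual = !Bool.?Unit.rec Y.…
@8 !Bool  ok  residual = ?Unit.rec Y.…
trace exhausted — no violation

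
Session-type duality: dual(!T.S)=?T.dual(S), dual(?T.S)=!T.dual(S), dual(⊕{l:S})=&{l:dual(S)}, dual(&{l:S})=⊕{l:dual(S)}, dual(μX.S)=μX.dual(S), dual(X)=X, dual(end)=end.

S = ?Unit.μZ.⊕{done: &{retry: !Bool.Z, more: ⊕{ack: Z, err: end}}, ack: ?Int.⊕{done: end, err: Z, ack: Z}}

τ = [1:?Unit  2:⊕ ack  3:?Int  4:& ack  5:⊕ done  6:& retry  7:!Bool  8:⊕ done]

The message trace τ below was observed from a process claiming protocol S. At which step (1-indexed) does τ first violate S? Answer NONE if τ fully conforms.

4

@1 ?Unit  match  state: μZ.…
@2 ⊕ ack  match  state: ?Int.⊕{done: end, err: μZ.…, ack: μZ.…}
@3 ?Int  match  state: ⊕{done: end, err: μZ.…, ack: μZ.…}
@4 got & ack, protocol expects ⊕ done or ⊕ err or ⊕ ack  ✗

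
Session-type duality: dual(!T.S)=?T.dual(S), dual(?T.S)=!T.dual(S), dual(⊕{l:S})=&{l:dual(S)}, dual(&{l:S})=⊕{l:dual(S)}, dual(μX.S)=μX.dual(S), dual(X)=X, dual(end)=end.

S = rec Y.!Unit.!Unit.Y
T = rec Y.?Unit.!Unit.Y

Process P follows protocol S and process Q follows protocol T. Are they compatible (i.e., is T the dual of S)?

NO

rec Y ‖ rec Y  ✓ (rec unchanged)
  !Unit ‖ ?Unit  ✓
    !Unit ‖ !Unit  ✗ same direction on both sides — not dual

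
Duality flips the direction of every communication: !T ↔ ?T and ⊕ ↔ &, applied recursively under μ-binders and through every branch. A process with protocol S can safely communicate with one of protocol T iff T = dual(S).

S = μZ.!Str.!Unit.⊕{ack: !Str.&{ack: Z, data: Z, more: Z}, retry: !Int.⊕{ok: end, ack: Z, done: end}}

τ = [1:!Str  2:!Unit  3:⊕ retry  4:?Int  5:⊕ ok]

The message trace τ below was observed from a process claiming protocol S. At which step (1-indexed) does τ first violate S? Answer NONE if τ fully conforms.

4

step 1: !Str  ✓  state: !Unit.⊕{ack: !Str.&{ack: μZ.…, data: μZ.…, more: μZ.…}, retry: !Int.⊕{ok: end, ack: μZ.…, done: end}}
step 2: !Unit  ✓  state: ⊕{ack: !Str.&{ack: μZ.…, data: μZ.…, more: μZ.…}, retry: !Int.⊕{ok: end, ack: μZ.…, done: end}}
step 3: ⊕ retry  ✓  state: !Int.⊕{ok: end, ack: μZ.…, done: end}
step 4: got ?Int, protocol expects !Int  ✗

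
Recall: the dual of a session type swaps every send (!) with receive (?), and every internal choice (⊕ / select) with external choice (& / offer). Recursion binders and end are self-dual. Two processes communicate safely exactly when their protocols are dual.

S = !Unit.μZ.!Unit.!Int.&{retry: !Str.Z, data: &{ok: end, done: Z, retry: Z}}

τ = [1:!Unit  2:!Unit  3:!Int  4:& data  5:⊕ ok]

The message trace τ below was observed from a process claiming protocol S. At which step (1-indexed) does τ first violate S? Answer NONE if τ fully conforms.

@1 !Unit  ✓  cont: μZ.…
@2 !Unit  ✓  cont: !Int.&{retry: !Str.μZ.…, data: &{ok: end, done: μZ.…, retry: μZ.…}}
@3 !Int  ✓  cont: &{retry: !Str.μZ.…, data: &{ok: end, done: μZ.…, retry: μZ.…}}
@4 & data  ✓  cont: &{ok: end, done: μZ.…, retry: μZ.…}
@5 got ⊕ ok, protocol expects & ok or & done or & retry  ✗

5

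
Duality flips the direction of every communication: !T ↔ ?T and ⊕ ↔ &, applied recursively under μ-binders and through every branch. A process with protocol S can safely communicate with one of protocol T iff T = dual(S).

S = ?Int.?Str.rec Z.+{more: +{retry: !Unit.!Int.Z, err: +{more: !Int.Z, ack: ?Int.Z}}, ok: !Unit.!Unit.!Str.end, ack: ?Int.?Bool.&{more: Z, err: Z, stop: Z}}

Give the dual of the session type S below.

!Int.!Str.rec Z.&{more: &{retry: ?Unit.?Int.Z, err: &{more: ?Int.Z, ack: !Int.Z}}, ok: ?Unit.?Unit.?Str.end, ack: !Int.!Bool.+{more: Z, err: Z, stop: Z}}

?Int ↦ !Int
  ?Str ↦ !Str
    rec Z ↦ rec Z  (binder kept)
      +{more,ok,ack} ↦ &{more,ok,ack}  (select→offer)
        case more:
          +{retry,err} ↦ &{retry,err}  (select→offer)
            case retry:
              !Unit ↦ ?Unit
                !Int ↦ ?Int
                  dual(Z) = Z
            case err:
              +{more,ack} ↦ &{more,ack}  (select→offer)
                case more:
                  !Int ↦ ?Int
                    dual(Z) = Z
                case ack:
                  ?Int ↦ !Int
                    dual(Z) = Z
        case ok:
          !Unit ↦ ?Unit
            !Unit ↦ ?Unit
              !Str ↦ ?Str
                dual(end) = end
        case ack:
          ?Int ↦ !Int
            ?Bool ↦ !Bool
              &{more,err,stop} ↦ +{more,err,stop}  (&→⊕)
                case more:
                  dual(Z) = Z
                case err:
                  dual(Z) = Z
                case stop:
                  dual(Z) = Z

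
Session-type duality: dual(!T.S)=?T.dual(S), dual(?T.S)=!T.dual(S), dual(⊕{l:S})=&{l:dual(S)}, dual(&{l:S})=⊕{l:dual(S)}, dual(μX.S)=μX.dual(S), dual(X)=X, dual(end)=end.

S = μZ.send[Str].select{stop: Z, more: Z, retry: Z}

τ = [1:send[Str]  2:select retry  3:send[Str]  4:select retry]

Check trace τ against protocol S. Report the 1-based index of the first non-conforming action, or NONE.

NONE

step 1: send[Str]  ok  residual = select{stop: μZ.…, more: μZ.…, retry: μZ.…}
step 2: select retry  ok  residual = μZ.…
step 3: send[Str]  ok  residual = select{stop: μZ.…, more: μZ.…, retry: μZ.…}
step 4: select retry  ok  residual = μZ.…
trace exhausted — no violation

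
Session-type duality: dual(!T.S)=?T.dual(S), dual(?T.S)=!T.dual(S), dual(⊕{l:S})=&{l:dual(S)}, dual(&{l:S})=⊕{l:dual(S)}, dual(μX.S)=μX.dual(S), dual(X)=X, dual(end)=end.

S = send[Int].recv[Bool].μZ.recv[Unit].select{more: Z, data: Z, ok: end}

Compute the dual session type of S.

recv[Int].send[Bool].μZ.send[Unit].offer{more: Z, data: Z, ok: end}

send[Int] = recv[Int]
  recv[Bool] = send[Bool]
    μZ = μZ  (rec unchanged)
      recv[Unit] = send[Unit]
        select{more,data,ok} = offer{more,data,ok}  (select→offer)
          case more:
            Z self-dual
          case data:
            Z self-dual
          case ok:
            end self-dual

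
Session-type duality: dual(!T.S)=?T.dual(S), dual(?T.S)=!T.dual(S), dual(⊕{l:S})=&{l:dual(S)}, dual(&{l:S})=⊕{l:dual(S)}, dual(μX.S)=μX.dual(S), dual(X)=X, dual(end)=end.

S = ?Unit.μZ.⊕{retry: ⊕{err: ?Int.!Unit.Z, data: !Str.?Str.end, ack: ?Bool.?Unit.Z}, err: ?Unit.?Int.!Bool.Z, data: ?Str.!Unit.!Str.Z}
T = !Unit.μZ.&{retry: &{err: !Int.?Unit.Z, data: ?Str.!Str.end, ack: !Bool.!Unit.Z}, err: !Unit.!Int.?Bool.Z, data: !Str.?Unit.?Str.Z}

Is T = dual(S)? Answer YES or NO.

YES

?Unit ‖ !Unit  match
  μZ ‖ μZ  match (μ self-dual)
    ⊕{retry,err,data} ‖ &{retry,err,data}  match labels match
      case retry:
        ⊕{err,data,ack} ‖ &{err,data,ack}  match labels match
          case err:
            ?Int ‖ !Int  match
              !Unit ‖ ?Unit  match
                Z ‖ Z  match
          case data:
            !Str ‖ ?Str  match
              ?Str ‖ !Str  match
                end ‖ end  match
          case ack:
            ?Bool ‖ !Bool  match
              ?Unit ‖ !Unit  match
                Z ‖ Z  match
      case err:
        ?Unit ‖ !Unit  match
          ?Int ‖ !Int  match
            !Bool ‖ ?Bool  match
              Z ‖ Z  match
      case data:
        ?Str ‖ !Str  match
          !Unit ‖ ?Unit  match
            !Str ‖ ?Str  match
              Z ‖ Z  match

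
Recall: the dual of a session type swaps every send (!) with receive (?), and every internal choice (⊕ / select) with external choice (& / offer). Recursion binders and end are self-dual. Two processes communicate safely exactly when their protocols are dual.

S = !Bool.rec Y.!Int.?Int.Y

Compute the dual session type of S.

?Bool.rec Y.?Int.!Int.Y

!Bool = ?Bool
  rec Y = rec Y  (μ self-dual)
    !Int = ?Int
      ?Int = !Int
        Y ↦ Y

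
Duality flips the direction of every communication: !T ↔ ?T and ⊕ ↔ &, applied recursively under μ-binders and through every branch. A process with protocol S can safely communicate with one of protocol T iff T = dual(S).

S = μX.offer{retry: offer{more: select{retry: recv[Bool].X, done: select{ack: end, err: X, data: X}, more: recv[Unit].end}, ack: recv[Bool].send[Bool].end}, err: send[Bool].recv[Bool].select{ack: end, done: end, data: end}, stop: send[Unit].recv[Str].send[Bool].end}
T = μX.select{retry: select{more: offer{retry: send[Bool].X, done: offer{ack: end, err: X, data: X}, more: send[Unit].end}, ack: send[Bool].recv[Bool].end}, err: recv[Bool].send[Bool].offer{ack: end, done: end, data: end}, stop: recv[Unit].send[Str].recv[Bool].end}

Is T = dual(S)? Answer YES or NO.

μX ‖ μX  ok (μ self-dual)
  offer{retry,err,stop} ‖ select{retry,err,stop}  ok labels match
    [retry]
      offer{more,ack} ‖ select{more,ack}  ok labels match
        [more]
          select{retry,done,more} ‖ offer{retry,done,more}  ok labels match
            [retry]
              recv[Bool] ‖ send[Bool]  ok
                X ‖ X  ok
            [done]
              select{ack,err,data} ‖ offer{ack,err,data}  ok labels match
                [ack]
                  end ‖ end  ok
                [err]
                  X ‖ X  ok
                [data]
                  X ‖ X  ok
            [more]
              recv[Unit] ‖ send[Unit]  ok
                end ‖ end  ok
        [ack]
          recv[Bool] ‖ send[Bool]  ok
            send[Bool] ‖ recv[Bool]  ok
              end ‖ end  ok
    [err]
      send[Bool] ‖ recv[Bool]  ok
        recv[Bool] ‖ send[Bool]  ok
          select{ack,done,data} ‖ offer{ack,done,data}  ok labels match
            [ack]
              end ‖ end  ok
            [done]
              end ‖ end  ok
            [data]
              end ‖ end  ok
    [stop]
      send[Unit] ‖ recv[Unit]  ok
        recv[Str] ‖ send[Str]  ok
          send[Bool] ‖ recv[Bool]  ok
            end ‖ end  ok

YES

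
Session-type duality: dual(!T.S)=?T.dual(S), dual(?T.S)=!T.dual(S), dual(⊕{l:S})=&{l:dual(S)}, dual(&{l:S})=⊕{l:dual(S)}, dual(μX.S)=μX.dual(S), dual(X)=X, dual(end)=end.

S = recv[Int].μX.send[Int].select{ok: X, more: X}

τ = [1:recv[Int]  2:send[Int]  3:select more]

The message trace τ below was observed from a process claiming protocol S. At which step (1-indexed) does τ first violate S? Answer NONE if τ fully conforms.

NONE

@1 recv[Int]  ✓  cont: μX.…
@2 send[Int]  ✓  cont: select{ok: μX.…, more: μX.…}
@3 select more  ✓  cont: μX.…
all 3 steps conform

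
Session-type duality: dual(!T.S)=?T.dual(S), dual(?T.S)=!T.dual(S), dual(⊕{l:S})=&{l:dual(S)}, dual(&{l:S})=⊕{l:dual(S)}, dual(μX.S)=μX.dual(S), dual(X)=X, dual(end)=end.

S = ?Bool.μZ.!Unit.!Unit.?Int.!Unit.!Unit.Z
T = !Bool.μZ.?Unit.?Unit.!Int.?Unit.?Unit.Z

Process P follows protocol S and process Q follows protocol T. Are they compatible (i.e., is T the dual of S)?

?Bool ‖ !Bool  ✓
  μZ ‖ μZ  ✓ (μ self-dual)
    !Unit ‖ ?Unit  ✓
      !Unit ‖ ?Unit  ✓
        ?Int ‖ !Int  ✓
          !Unit ‖ ?Unit  ✓
            !Unit ‖ ?Unit  ✓
              Z ‖ Z  ✓

YES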